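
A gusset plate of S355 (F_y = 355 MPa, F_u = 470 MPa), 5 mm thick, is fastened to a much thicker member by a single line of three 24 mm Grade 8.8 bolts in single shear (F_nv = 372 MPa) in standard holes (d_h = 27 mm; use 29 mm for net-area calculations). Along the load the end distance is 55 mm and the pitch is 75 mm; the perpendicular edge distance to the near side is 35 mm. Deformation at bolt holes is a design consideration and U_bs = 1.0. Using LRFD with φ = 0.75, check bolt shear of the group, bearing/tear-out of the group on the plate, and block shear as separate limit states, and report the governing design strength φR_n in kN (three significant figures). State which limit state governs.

176 kN (block shear governs)

Bolt shear: A_b = π·24²/4 = 452.4 mm²; R_n = 372 × 452.4 × 3 × 1 / 1000 = 504.9 kN → 0.75 × 504.9 = 379 kN.
Bearing: edge l_c = 41.5, r_n = 117 kN; interior l_c = 48, r_n = 135.4 kN; R_n = 117 + 2·135.4 = 387.8 kN → 291 kN.
Block shear: A_gv = 1025, A_nv = 662.5, A_nt = 102.5 mm²; R_n = min(0.6F_uA_nv, 0.6F_yA_gv) + U_bs·F_u·A_nt = 235 kN → 176 kN.
Block shear governs: 176 kN.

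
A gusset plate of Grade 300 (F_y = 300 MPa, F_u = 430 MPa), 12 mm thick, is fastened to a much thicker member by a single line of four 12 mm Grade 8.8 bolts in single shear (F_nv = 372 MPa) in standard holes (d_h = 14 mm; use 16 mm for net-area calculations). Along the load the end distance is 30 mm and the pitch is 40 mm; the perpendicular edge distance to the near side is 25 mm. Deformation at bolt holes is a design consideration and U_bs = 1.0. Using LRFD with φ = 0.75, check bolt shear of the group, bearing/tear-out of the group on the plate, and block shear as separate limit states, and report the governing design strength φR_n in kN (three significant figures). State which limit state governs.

Bolt shear: A_b = π·12²/4 = 113.1 mm²; R_n = 372 × 113.1 × 4 × 1 / 1000 = 168.3 kN → 0.75 × 168.3 = 126 kN.
Bearing: edge l_c = 23, r_n = 142.4 kN; interior l_c = 26, r_n = 148.6 kN; R_n = 142.4 + 3·148.6 = 588.2 kN → 441 kN.
Block shear: A_gv = 1800, A_nv = 1128, A_nt = 204 mm²; R_n = min(0.6F_uA_nv, 0.6F_yA_gv) + U_bs·F_u·A_nt = 378.7 kN → 284 kN.
Bolt shear governs: 126 kN.

126 kN (bolt shear governs)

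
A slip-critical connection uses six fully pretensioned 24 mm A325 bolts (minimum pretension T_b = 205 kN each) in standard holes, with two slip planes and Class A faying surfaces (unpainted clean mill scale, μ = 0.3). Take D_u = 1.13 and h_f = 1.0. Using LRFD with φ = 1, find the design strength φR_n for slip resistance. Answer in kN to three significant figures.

R_n = μ · D_u · h_f · T_b · n_s · n_b = 0.3 × 1.13 × 1.0 × 205 × 2 × 6 = 833.9 kN.
Design strength φR_n = 1 × 833.9 = 834 kN.

834 kN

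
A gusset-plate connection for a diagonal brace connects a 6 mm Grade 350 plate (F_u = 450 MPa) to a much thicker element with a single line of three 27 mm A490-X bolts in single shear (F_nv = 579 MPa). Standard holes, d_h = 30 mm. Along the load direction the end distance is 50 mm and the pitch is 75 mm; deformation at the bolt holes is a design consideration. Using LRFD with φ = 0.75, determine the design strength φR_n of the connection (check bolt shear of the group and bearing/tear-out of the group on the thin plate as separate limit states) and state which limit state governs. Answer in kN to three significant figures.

Bolt shear: A_b = π·27²/4 = 572.6 mm²; R_n = 579 × 572.6 × 3 × 1 / 1000 = 994.5 kN → 0.75 × 994.5 = 746 kN.
Bearing (1.2 l_c t F_u ≤ 2.4 d t F_u): upper limit = 2.4·27·6·450 / 1000 = 175 kN.
  Edge l_c = 50 − 30/2 = 35 → r_n = 113.4 kN; interior l_c = 75 − 30 = 45 → r_n = 145.8 kN.
  R_n,bearing = 1·113.4 + 2·145.8 = 405 kN → 0.75 × 405 = 304 kN.
Bearing governs: 304 kN.

304 kN (bearing governs)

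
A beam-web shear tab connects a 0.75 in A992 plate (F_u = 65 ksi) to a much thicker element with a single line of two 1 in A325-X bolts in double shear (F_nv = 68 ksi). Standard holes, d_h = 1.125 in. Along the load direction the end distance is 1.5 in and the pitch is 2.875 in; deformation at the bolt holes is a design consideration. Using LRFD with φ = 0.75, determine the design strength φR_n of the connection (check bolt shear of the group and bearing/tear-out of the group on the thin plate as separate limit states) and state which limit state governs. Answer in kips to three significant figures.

118 kips (bearing governs)

Bolt shear: A_b = π·1²/4 = 0.7854 in²; R_n = 68 × 0.7854 × 2 × 2 = 213.6 kips → 0.75 × 213.6 = 160 kips.
Bearing (1.2 l_c t F_u ≤ 2.4 d t F_u): upper limit = 2.4·1·0.75·65 = 117 kips.
  Edge l_c = 1.5 − 1.125/2 = 0.9375 → r_n = 54.84 kips; interior l_c = 2.875 − 1.125 = 1.75 → r_n = 102.4 kips.
  R_n,bearing = 1·54.84 + 1·102.4 = 157.2 kips → 0.75 × 157.2 = 118 kips.
Bearing governs: 118 kips.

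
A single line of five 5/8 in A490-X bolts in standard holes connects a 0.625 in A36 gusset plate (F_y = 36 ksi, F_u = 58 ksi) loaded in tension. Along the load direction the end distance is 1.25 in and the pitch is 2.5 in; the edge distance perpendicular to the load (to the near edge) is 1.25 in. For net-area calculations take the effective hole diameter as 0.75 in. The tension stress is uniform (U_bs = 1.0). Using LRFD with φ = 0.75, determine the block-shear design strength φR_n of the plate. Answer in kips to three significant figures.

138 kips

Shear plane L_v = 1.25 + 4·2.5 = 11.25 in; A_gv = 11.25 × 0.625 = 7.031 in².
A_nv = (11.25 − 4.5·0.75) × 0.625 = 4.922 in².
A_nt = (1.25 − 0.5·0.75) × 0.625 = 0.5469 in².
0.6 F_u A_nv = 171.3 kips; 0.6 F_y A_gv = 151.9 kips → shear yielding governs the shear term.
R_n = 151.9 + 1.0 × 58 × 0.5469 = 183.6 kips.
Design strength φR_n = 0.75 × 183.6 = 138 kips.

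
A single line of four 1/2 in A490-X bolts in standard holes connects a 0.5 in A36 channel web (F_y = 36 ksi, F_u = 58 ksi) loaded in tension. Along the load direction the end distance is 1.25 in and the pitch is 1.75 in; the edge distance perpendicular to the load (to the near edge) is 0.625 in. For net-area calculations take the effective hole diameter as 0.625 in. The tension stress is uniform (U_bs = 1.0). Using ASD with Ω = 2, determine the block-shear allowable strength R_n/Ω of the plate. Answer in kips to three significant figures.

Shear plane L_v = 1.25 + 3·1.75 = 6.5 in; A_gv = 6.5 × 0.5 = 3.25 in².
A_nv = (6.5 − 3.5·0.625) × 0.5 = 2.156 in².
A_nt = (0.625 − 0.5·0.625) × 0.5 = 0.1562 in².
0.6 F_u A_nv = 75.04 kips; 0.6 F_y A_gv = 70.2 kips → shear yielding governs the shear term.
R_n = 70.2 + 1.0 × 58 × 0.1562 = 79.26 kips.
Allowable strength R_n/Ω = 79.26 / 2 = 39.6 kips.

39.6 kips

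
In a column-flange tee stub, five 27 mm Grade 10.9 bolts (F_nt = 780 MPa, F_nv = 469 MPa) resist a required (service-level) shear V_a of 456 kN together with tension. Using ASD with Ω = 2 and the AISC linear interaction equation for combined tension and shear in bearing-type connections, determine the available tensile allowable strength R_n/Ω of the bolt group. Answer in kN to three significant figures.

A_b = π·27²/4 = 572.6 mm²; f_rv = 456 × 1000 / (5 × 572.6) = 159.3 MPa.
F'_nt = 1.3 F_nt − (Ω F_nt / F_nv) f_rv = 1.3·780 − (2·780/469)·159.3 = 484.2 MPa, capped at F_nt → F'_nt = 484.2 MPa.
R_n = F'_nt · A_b · n = 484.2 × 572.6 × 5 / 1000 = 1386 kN.
Allowable strength R_n/Ω = 1386 / 2 = 693 kN.

693 kN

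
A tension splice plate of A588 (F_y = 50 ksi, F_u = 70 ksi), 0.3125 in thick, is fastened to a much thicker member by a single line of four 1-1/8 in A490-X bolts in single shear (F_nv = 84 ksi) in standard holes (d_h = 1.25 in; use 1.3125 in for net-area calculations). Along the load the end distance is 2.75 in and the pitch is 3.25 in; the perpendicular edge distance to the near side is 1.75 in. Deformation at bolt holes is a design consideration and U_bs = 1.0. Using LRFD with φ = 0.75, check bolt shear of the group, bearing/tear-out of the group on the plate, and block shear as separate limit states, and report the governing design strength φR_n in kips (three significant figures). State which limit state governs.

Bolt shear: A_b = π·1.125²/4 = 0.994 in²; R_n = 84 × 0.994 × 4 × 1 = 334 kips → 0.75 × 334 = 250 kips.
Bearing: edge l_c = 2.125, r_n = 55.78 kips; interior l_c = 2, r_n = 52.5 kips; R_n = 55.78 + 3·52.5 = 213.3 kips → 160 kips.
Block shear: A_gv = 3.906, A_nv = 2.471, A_nt = 0.3418 in²; R_n = min(0.6F_uA_nv, 0.6F_yA_gv) + U_bs·F_u·A_nt = 127.7 kips → 95.8 kips.
Block shear governs: 95.8 kips.

95.8 kips (block shear governs)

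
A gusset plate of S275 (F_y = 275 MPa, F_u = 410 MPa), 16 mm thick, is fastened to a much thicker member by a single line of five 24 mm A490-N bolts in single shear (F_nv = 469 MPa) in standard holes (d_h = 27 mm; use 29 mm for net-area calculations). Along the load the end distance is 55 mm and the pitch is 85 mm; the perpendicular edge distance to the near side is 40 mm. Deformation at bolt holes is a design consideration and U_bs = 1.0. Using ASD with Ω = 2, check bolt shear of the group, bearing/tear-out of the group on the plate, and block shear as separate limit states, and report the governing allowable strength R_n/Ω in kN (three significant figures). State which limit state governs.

Bolt shear: A_b = π·24²/4 = 452.4 mm²; R_n = 469 × 452.4 × 5 × 1 / 1000 = 1061 kN → 1061 / 2 = 530 kN.
Bearing: edge l_c = 41.5, r_n = 326.7 kN; interior l_c = 58, r_n = 377.9 kN; R_n = 326.7 + 4·377.9 = 1838 kN → 919 kN.
Block shear: A_gv = 6320, A_nv = 4232, A_nt = 408 mm²; R_n = min(0.6F_uA_nv, 0.6F_yA_gv) + U_bs·F_u·A_nt = 1208 kN → 604 kN.
Bolt shear governs: 530 kN.

530 kN (bolt shear governs)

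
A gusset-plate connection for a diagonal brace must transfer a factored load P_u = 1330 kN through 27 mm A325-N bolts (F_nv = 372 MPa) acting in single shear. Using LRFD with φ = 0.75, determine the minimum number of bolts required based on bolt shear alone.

A_b = π·27²/4 = 572.6 mm².
Per-bolt design strength φR_n = 0.75 × 372 × 572.6 × 1 / 1000 = 159.7 kN.
n ≥ 1330 / 159.7 = 8.326 → use 9 bolts.

9 bolts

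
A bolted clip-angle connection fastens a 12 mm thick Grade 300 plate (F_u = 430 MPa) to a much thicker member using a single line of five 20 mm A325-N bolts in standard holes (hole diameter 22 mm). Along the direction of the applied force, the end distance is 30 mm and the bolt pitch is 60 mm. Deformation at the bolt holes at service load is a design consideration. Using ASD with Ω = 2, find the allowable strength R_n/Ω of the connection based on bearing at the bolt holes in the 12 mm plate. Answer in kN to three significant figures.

Per bolt r_n = 1.2 l_c t F_u ≤ 2.4 d t F_u; upper limit = 2.4 × 20 × 12 × 430 / 1000 = 247.7 kN.
Edge bolt: l_c = 30 − 22/2 = 19 mm → 1.2 × 19 × 12 × 430 / 1000 = 117.6 → r_n = 117.6 kN.
Interior bolts: l_c = 60 − 22 = 38 mm → 1.2 × 38 × 12 × 430 / 1000 = 235.3 → r_n = 235.3 kN.
R_n = 1 × 117.6 + 4 × 235.3 = 1059 kN.
Allowable strength R_n/Ω = 1059 / 2 = 529 kN.

529 kN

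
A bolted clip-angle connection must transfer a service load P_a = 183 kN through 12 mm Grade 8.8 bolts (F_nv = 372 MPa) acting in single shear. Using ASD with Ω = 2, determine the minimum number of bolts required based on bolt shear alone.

A_b = π·12²/4 = 113.1 mm².
Per-bolt allowable strength R_n/Ω = 372 × 113.1 × 1 / 1000 / 2 = 21.04 kN.
n ≥ 183 / 21.04 = 8.699 → use 9 bolts.

9 bolts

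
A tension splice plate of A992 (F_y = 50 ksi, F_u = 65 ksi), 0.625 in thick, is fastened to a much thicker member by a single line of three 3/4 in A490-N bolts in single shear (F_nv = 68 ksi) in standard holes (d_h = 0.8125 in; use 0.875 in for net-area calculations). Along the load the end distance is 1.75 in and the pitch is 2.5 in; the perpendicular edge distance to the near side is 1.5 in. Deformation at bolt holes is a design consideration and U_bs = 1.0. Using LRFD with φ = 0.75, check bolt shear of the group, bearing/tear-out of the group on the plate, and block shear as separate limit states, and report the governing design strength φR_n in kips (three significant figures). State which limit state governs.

Bolt shear: A_b = π·0.75²/4 = 0.4418 in²; R_n = 68 × 0.4418 × 3 × 1 = 90.12 kips → 0.75 × 90.12 = 67.6 kips.
Bearing: edge l_c = 1.344, r_n = 65.51 kips; interior l_c = 1.688, r_n = 73.12 kips; R_n = 65.51 + 2·73.12 = 211.8 kips → 159 kips.
Block shear: A_gv = 4.219, A_nv = 2.852, A_nt = 0.6641 in²; R_n = min(0.6F_uA_nv, 0.6F_yA_gv) + U_bs·F_u·A_nt = 154.4 kips → 116 kips.
Bolt shear governs: 67.6 kips.

67.6 kips (bolt shear governs)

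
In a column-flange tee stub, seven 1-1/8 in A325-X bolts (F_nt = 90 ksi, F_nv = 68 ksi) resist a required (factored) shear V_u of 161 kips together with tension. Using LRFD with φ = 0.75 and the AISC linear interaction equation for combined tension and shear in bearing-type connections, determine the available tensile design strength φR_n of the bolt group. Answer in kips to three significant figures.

A_b = π·1.125²/4 = 0.994 in²; f_rv = 161 / (7 × 0.994) = 23.14 ksi.
F'_nt = 1.3 F_nt − (F_nt / φF_nv) f_rv = 1.3·90 − (90/(0.75·68))·23.14 = 76.17 ksi, capped at F_nt → F'_nt = 76.17 ksi.
R_n = F'_nt · A_b · n = 76.17 × 0.994 × 7 = 530 kips.
Design strength φR_n = 0.75 × 530 = 397 kips.

397 kips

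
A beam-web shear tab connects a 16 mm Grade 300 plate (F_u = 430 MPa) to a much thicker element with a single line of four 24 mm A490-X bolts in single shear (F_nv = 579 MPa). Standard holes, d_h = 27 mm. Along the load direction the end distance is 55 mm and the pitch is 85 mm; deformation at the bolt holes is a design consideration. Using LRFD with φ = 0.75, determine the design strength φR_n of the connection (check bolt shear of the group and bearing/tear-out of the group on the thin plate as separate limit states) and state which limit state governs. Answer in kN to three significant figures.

786 kN (bolt shear governs)

Bolt shear: A_b = π·24²/4 = 452.4 mm²; R_n = 579 × 452.4 × 4 × 1 / 1000 = 1048 kN → 0.75 × 1048 = 786 kN.
Bearing (1.2 l_c t F_u ≤ 2.4 d t F_u): upper limit = 2.4·24·16·430 / 1000 = 396.3 kN.
  Edge l_c = 55 − 27/2 = 41.5 → r_n = 342.6 kN; interior l_c = 85 − 27 = 58 → r_n = 396.3 kN.
  R_n,bearing = 1·342.6 + 3·396.3 = 1531 kN → 0.75 × 1531 = 1150 kN.
Bolt shear governs: 786 kN.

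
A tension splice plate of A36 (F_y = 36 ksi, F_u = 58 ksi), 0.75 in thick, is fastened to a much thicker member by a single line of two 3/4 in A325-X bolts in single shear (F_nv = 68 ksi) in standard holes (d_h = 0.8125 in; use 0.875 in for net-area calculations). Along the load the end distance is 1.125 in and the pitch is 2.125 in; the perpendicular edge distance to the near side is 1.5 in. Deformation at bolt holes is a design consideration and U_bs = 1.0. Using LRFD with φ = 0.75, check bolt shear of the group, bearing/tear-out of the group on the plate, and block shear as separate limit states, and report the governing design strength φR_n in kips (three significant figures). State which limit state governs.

Bolt shear: A_b = π·0.75²/4 = 0.4418 in²; R_n = 68 × 0.4418 × 2 × 1 = 60.08 kips → 0.75 × 60.08 = 45.1 kips.
Bearing: edge l_c = 0.7188, r_n = 37.52 kips; interior l_c = 1.312, r_n = 68.51 kips; R_n = 37.52 + 1·68.51 = 106 kips → 79.5 kips.
Block shear: A_gv = 2.438, A_nv = 1.453, A_nt = 0.7969 in²; R_n = min(0.6F_uA_nv, 0.6F_yA_gv) + U_bs·F_u·A_nt = 96.79 kips → 72.6 kips.
Bolt shear governs: 45.1 kips.

45.1 kips (bolt shear governs)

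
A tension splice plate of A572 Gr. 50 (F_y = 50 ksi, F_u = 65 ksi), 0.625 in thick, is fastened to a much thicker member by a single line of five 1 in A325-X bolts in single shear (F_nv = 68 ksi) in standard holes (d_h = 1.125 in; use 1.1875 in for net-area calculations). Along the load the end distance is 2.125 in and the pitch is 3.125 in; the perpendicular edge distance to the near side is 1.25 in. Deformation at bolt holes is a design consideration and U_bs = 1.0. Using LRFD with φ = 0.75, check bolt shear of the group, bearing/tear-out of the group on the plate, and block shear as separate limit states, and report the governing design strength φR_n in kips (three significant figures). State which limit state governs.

190 kips (block shear governs)

Bolt shear: A_b = π·1²/4 = 0.7854 in²; R_n = 68 × 0.7854 × 5 × 1 = 267 kips → 0.75 × 267 = 200 kips.
Bearing: edge l_c = 1.562, r_n = 76.17 kips; interior l_c = 2, r_n = 97.5 kips; R_n = 76.17 + 4·97.5 = 466.2 kips → 350 kips.
Block shear: A_gv = 9.141, A_nv = 5.801, A_nt = 0.4102 in²; R_n = min(0.6F_uA_nv, 0.6F_yA_gv) + U_bs·F_u·A_nt = 252.9 kips → 190 kips.
Block shear governs: 190 kips.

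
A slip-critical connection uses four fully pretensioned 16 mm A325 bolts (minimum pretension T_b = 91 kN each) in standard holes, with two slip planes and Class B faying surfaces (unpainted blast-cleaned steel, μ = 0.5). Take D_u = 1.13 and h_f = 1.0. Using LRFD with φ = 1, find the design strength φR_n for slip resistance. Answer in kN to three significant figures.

411 kN

R_n = μ · D_u · h_f · T_b · n_s · n_b = 0.5 × 1.13 × 1.0 × 91 × 2 × 4 = 411.3 kN.
Design strength φR_n = 1 × 411.3 = 411 kN.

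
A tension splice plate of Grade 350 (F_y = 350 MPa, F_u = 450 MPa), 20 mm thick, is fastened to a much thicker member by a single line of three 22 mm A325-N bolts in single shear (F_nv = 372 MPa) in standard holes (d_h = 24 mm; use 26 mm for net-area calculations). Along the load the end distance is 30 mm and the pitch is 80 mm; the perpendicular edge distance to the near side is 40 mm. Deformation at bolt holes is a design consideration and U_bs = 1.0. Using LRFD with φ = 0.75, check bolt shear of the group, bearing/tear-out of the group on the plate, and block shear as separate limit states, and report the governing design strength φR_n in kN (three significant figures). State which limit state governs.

318 kN (bolt shear governs)

Bolt shear: A_b = π·22²/4 = 380.1 mm²; R_n = 372 × 380.1 × 3 × 1 / 1000 = 424.2 kN → 0.75 × 424.2 = 318 kN.
Bearing: edge l_c = 18, r_n = 194.4 kN; interior l_c = 56, r_n = 475.2 kN; R_n = 194.4 + 2·475.2 = 1145 kN → 859 kN.
Block shear: A_gv = 3800, A_nv = 2500, A_nt = 540 mm²; R_n = min(0.6F_uA_nv, 0.6F_yA_gv) + U_bs·F_u·A_nt = 918 kN → 688 kN.
Bolt shear governs: 318 kN.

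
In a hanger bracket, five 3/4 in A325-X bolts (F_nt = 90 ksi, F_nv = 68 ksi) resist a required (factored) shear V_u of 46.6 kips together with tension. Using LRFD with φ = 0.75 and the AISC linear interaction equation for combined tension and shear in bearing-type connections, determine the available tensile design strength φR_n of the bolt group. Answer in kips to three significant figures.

A_b = π·0.75²/4 = 0.4418 in²; f_rv = 46.6 / (5 × 0.4418) = 21.1 ksi.
F'_nt = 1.3 F_nt − (F_nt / φF_nv) f_rv = 1.3·90 − (90/(0.75·68))·21.1 = 79.77 ksi, capped at F_nt → F'_nt = 79.77 ksi.
R_n = F'_nt · A_b · n = 79.77 × 0.4418 × 5 = 176.2 kips.
Design strength φR_n = 0.75 × 176.2 = 132 kips.

132 kips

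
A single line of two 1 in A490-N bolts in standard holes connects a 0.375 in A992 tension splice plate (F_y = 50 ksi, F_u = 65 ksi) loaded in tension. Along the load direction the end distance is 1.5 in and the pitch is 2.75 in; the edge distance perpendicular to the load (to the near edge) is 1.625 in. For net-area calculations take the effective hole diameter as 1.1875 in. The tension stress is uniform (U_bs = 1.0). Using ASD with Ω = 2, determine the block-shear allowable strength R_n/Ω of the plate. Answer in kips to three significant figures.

30.6 kips

Shear plane L_v = 1.5 + 1·2.75 = 4.25 in; A_gv = 4.25 × 0.375 = 1.594 in².
A_nv = (4.25 − 1.5·1.1875) × 0.375 = 0.9258 in².
A_nt = (1.625 − 0.5·1.1875) × 0.375 = 0.3867 in².
0.6 F_u A_nv = 36.11 kips; 0.6 F_y A_gv = 47.81 kips → shear rupture governs the shear term.
R_n = 36.11 + 1.0 × 65 × 0.3867 = 61.24 kips.
Allowable strength R_n/Ω = 61.24 / 2 = 30.6 kips.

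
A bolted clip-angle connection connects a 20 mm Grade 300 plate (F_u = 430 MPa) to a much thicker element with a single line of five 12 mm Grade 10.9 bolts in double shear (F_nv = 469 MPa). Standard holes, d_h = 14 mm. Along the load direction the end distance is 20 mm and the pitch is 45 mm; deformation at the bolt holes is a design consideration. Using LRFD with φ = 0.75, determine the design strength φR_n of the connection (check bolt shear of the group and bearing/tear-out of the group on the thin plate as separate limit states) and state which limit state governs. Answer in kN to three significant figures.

398 kN (bolt shear governs)

Bolt shear: A_b = π·12²/4 = 113.1 mm²; R_n = 469 × 113.1 × 5 × 2 / 1000 = 530.4 kN → 0.75 × 530.4 = 398 kN.
Bearing (1.2 l_c t F_u ≤ 2.4 d t F_u): upper limit = 2.4·12·20·430 / 1000 = 247.7 kN.
  Edge l_c = 20 − 14/2 = 13 → r_n = 134.2 kN; interior l_c = 45 − 14 = 31 → r_n = 247.7 kN.
  R_n,bearing = 1·134.2 + 4·247.7 = 1125 kN → 0.75 × 1125 = 844 kN.
Bolt shear governs: 398 kN.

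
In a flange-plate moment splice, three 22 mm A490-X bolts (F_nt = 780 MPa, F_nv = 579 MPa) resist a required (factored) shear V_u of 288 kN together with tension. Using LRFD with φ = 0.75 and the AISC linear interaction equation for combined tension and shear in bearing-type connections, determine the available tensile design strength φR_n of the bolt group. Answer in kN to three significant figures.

A_b = π·22²/4 = 380.1 mm²; f_rv = 288 × 1000 / (3 × 380.1) = 252.5 MPa.
F'_nt = 1.3 F_nt − (F_nt / φF_nv) f_rv = 1.3·780 − (780/(0.75·579))·252.5 = 560.4 MPa, capped at F_nt → F'_nt = 560.4 MPa.
R_n = F'_nt · A_b · n = 560.4 × 380.1 × 3 / 1000 = 639.1 kN.
Design strength φR_n = 0.75 × 639.1 = 479 kN.

479 kN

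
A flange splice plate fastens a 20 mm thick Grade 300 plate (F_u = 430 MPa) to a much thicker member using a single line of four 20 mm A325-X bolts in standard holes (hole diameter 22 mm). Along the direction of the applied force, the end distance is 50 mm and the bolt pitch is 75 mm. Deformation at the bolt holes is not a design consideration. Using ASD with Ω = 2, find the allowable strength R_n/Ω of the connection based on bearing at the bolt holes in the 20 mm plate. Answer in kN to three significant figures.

1030 kN

Per bolt r_n = 1.5 l_c t F_u ≤ 3.0 d t F_u; upper limit = 3.0 × 20 × 20 × 430 / 1000 = 516 kN.
Edge bolt: l_c = 50 − 22/2 = 39 mm → 1.5 × 39 × 20 × 430 / 1000 = 503.1 → r_n = 503.1 kN.
Interior bolts: l_c = 75 − 22 = 53 mm → 1.5 × 53 × 20 × 430 / 1000 = 683.7 → r_n = 516 kN.
R_n = 1 × 503.1 + 3 × 516 = 2051 kN.
Allowable strength R_n/Ω = 2051 / 2 = 1030 kN.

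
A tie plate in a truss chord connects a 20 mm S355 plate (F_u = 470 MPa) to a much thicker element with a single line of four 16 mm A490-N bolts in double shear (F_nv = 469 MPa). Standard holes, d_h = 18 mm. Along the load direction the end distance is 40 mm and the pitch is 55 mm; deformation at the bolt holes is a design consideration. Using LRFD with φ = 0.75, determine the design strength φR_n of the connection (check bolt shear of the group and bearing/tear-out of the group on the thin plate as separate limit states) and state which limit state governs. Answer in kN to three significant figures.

Bolt shear: A_b = π·16²/4 = 201.1 mm²; R_n = 469 × 201.1 × 4 × 2 / 1000 = 754.4 kN → 0.75 × 754.4 = 566 kN.
Bearing (1.2 l_c t F_u ≤ 2.4 d t F_u): upper limit = 2.4·16·20·470 / 1000 = 361 kN.
  Edge l_c = 40 − 18/2 = 31 → r_n = 349.7 kN; interior l_c = 55 − 18 = 37 → r_n = 361 kN.
  R_n,bearing = 1·349.7 + 3·361 = 1433 kN → 0.75 × 1433 = 1070 kN.
Bolt shear governs: 566 kN.

566 kN (bolt shear governs)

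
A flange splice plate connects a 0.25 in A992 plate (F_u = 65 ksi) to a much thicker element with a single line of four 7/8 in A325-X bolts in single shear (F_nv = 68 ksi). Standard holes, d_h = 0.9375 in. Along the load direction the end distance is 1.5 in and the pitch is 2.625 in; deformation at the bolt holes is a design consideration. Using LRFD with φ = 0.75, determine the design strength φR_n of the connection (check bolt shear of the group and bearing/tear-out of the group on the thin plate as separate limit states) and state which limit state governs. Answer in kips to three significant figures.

Bolt shear: A_b = π·0.875²/4 = 0.6013 in²; R_n = 68 × 0.6013 × 4 × 1 = 163.6 kips → 0.75 × 163.6 = 123 kips.
Bearing (1.2 l_c t F_u ≤ 2.4 d t F_u): upper limit = 2.4·0.875·0.25·65 = 34.12 kips.
  Edge l_c = 1.5 − 0.9375/2 = 1.031 → r_n = 20.11 kips; interior l_c = 2.625 − 0.9375 = 1.688 → r_n = 32.91 kips.
  R_n,bearing = 1·20.11 + 3·32.91 = 118.8 kips → 0.75 × 118.8 = 89.1 kips.
Bearing governs: 89.1 kips.

89.1 kips (bearing governs)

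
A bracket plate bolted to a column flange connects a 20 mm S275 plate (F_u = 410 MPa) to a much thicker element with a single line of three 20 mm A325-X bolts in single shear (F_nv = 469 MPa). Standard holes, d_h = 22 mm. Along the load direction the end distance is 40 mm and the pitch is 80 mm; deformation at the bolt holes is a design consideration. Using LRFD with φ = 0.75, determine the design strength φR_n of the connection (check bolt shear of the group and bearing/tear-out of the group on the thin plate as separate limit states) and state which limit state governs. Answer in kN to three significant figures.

332 kN (bolt shear governs)

Bolt shear: A_b = π·20²/4 = 314.2 mm²; R_n = 469 × 314.2 × 3 × 1 / 1000 = 442 kN → 0.75 × 442 = 332 kN.
Bearing (1.2 l_c t F_u ≤ 2.4 d t F_u): upper limit = 2.4·20·20·410 / 1000 = 393.6 kN.
  Edge l_c = 40 − 22/2 = 29 → r_n = 285.4 kN; interior l_c = 80 − 22 = 58 → r_n = 393.6 kN.
  R_n,bearing = 1·285.4 + 2·393.6 = 1073 kN → 0.75 × 1073 = 804 kN.
Bolt shear governs: 332 kN.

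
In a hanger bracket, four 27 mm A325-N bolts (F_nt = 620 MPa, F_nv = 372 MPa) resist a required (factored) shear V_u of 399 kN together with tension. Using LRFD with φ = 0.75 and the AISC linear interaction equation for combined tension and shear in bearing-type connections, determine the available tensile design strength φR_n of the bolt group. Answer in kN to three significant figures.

A_b = π·27²/4 = 572.6 mm²; f_rv = 399 × 1000 / (4 × 572.6) = 174.2 MPa.
F'_nt = 1.3 F_nt − (F_nt / φF_nv) f_rv = 1.3·620 − (620/(0.75·372))·174.2 = 418.8 MPa, capped at F_nt → F'_nt = 418.8 MPa.
R_n = F'_nt · A_b · n = 418.8 × 572.6 × 4 / 1000 = 959.3 kN.
Design strength φR_n = 0.75 × 959.3 = 719 kN.

719 kN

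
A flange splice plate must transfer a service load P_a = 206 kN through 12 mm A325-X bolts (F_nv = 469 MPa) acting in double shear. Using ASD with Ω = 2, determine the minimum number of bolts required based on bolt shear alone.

4 bolts

A_b = π·12²/4 = 113.1 mm².
Per-bolt allowable strength R_n/Ω = 469 × 113.1 × 2 / 1000 / 2 = 53.04 kN.
n ≥ 206 / 53.04 = 3.884 → use 4 bolts.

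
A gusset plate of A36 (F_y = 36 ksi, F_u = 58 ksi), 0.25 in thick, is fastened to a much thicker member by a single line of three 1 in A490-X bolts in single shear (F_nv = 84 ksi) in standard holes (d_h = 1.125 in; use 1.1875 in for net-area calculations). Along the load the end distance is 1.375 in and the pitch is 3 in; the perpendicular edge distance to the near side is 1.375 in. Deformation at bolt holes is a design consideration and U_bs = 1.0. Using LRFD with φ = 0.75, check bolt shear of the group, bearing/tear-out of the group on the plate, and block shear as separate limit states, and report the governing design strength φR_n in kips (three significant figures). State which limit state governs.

Bolt shear: A_b = π·1²/4 = 0.7854 in²; R_n = 84 × 0.7854 × 3 × 1 = 197.9 kips → 0.75 × 197.9 = 148 kips.
Bearing: edge l_c = 0.8125, r_n = 14.14 kips; interior l_c = 1.875, r_n = 32.62 kips; R_n = 14.14 + 2·32.62 = 79.39 kips → 59.5 kips.
Block shear: A_gv = 1.844, A_nv = 1.102, A_nt = 0.1953 in²; R_n = min(0.6F_uA_nv, 0.6F_yA_gv) + U_bs·F_u·A_nt = 49.66 kips → 37.2 kips.
Block shear governs: 37.2 kips.

37.2 kips (block shear governs)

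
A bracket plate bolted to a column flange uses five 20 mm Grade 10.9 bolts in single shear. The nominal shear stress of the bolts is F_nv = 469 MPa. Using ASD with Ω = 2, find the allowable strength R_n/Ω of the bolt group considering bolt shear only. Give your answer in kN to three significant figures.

A_b = π × 20² / 4 = 314.2 mm².
R_n = F_nv · A_b · n · n_s = 469 × 314.2 × 5 × 1 / 1000 = 736.7 kN.
Allowable strength R_n/Ω = 736.7 / 2 = 368 kN.

368 kN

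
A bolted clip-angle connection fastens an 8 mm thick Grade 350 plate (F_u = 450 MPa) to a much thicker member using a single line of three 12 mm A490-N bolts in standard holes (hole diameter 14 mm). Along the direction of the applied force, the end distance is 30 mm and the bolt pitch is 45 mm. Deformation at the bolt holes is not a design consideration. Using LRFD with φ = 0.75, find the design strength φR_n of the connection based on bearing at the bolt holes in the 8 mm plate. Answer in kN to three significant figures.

288 kN

Per bolt r_n = 1.5 l_c t F_u ≤ 3.0 d t F_u; upper limit = 3.0 × 12 × 8 × 450 / 1000 = 129.6 kN.
Edge bolt: l_c = 30 − 14/2 = 23 mm → 1.5 × 23 × 8 × 450 / 1000 = 124.2 → r_n = 124.2 kN.
Interior bolts: l_c = 45 − 14 = 31 mm → 1.5 × 31 × 8 × 450 / 1000 = 167.4 → r_n = 129.6 kN.
R_n = 1 × 124.2 + 2 × 129.6 = 383.4 kN.
Design strength φR_n = 0.75 × 383.4 = 288 kN.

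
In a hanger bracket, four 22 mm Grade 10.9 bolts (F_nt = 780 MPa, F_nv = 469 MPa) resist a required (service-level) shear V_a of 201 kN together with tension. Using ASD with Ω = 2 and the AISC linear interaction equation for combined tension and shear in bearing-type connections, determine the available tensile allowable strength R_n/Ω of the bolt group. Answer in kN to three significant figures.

437 kN

A_b = π·22²/4 = 380.1 mm²; f_rv = 201 × 1000 / (4 × 380.1) = 132.2 MPa.
F'_nt = 1.3 F_nt − (Ω F_nt / F_nv) f_rv = 1.3·780 − (2·780/469)·132.2 = 574.3 MPa, capped at F_nt → F'_nt = 574.3 MPa.
R_n = F'_nt · A_b · n = 574.3 × 380.1 × 4 / 1000 = 873.2 kN.
Allowable strength R_n/Ω = 873.2 / 2 = 437 kN.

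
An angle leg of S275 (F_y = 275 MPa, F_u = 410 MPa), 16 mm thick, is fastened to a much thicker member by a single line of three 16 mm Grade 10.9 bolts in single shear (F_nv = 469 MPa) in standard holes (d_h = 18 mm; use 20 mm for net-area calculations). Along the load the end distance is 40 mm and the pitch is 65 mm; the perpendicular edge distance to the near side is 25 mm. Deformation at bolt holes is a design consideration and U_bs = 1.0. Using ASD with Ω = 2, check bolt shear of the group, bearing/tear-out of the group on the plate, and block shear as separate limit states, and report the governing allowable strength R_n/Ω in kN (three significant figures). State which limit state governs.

Bolt shear: A_b = π·16²/4 = 201.1 mm²; R_n = 469 × 201.1 × 3 × 1 / 1000 = 282.9 kN → 282.9 / 2 = 141 kN.
Bearing: edge l_c = 31, r_n = 244 kN; interior l_c = 47, r_n = 251.9 kN; R_n = 244 + 2·251.9 = 747.8 kN → 374 kN.
Block shear: A_gv = 2720, A_nv = 1920, A_nt = 240 mm²; R_n = min(0.6F_uA_nv, 0.6F_yA_gv) + U_bs·F_u·A_nt = 547.2 kN → 274 kN.
Bolt shear governs: 141 kN.

141 kN (bolt shear governs)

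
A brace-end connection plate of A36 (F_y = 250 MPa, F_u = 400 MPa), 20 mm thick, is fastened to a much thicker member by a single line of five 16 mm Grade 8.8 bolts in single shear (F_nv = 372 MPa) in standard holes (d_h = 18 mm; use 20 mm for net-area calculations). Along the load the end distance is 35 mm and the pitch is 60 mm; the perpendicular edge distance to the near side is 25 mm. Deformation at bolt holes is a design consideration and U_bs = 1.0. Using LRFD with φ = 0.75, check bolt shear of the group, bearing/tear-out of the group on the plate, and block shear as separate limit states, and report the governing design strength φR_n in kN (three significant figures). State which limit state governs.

280 kN (bolt shear governs)

Bolt shear: A_b = π·16²/4 = 201.1 mm²; R_n = 372 × 201.1 × 5 × 1 / 1000 = 374 kN → 0.75 × 374 = 280 kN.
Bearing: edge l_c = 26, r_n = 249.6 kN; interior l_c = 42, r_n = 307.2 kN; R_n = 249.6 + 4·307.2 = 1478 kN → 1110 kN.
Block shear: A_gv = 5500, A_nv = 3700, A_nt = 300 mm²; R_n = min(0.6F_uA_nv, 0.6F_yA_gv) + U_bs·F_u·A_nt = 945 kN → 709 kN.
Bolt shear governs: 280 kN.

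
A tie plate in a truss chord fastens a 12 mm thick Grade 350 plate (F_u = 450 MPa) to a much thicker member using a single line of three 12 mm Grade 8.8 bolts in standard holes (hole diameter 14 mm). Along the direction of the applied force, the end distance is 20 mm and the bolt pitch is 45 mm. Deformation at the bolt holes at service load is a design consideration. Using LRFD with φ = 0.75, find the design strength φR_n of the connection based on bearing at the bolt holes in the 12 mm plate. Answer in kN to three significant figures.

296 kN

Per bolt r_n = 1.2 l_c t F_u ≤ 2.4 d t F_u; upper limit = 2.4 × 12 × 12 × 450 / 1000 = 155.5 kN.
Edge bolt: l_c = 20 − 14/2 = 13 mm → 1.2 × 13 × 12 × 450 / 1000 = 84.24 → r_n = 84.24 kN.
Interior bolts: l_c = 45 − 14 = 31 mm → 1.2 × 31 × 12 × 450 / 1000 = 200.9 → r_n = 155.5 kN.
R_n = 1 × 84.24 + 2 × 155.5 = 395.3 kN.
Design strength φR_n = 0.75 × 395.3 = 296 kN.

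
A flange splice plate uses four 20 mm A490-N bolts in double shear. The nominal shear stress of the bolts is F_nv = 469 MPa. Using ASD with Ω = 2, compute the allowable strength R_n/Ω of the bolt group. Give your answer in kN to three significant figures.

A_b = π × 20² / 4 = 314.2 mm².
R_n = F_nv · A_b · n · n_s = 469 × 314.2 × 4 × 2 / 1000 = 1179 kN.
Allowable strength R_n/Ω = 1179 / 2 = 589 kN.

589 kN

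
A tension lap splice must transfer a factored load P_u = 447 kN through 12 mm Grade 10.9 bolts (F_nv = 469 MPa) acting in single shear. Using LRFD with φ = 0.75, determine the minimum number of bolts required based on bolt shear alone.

A_b = π·12²/4 = 113.1 mm².
Per-bolt design strength φR_n = 0.75 × 469 × 113.1 × 1 / 1000 = 39.78 kN.
n ≥ 447 / 39.78 = 11.24 → use 12 bolts.

12 bolts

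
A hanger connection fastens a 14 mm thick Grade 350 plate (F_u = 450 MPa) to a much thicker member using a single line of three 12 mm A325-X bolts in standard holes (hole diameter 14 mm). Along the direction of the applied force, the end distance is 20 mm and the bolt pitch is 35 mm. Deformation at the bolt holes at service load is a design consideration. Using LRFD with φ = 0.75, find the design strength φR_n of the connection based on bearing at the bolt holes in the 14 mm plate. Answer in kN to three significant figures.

Per bolt r_n = 1.2 l_c t F_u ≤ 2.4 d t F_u; upper limit = 2.4 × 12 × 14 × 450 / 1000 = 181.4 kN.
Edge bolt: l_c = 20 − 14/2 = 13 mm → 1.2 × 13 × 14 × 450 / 1000 = 98.28 → r_n = 98.28 kN.
Interior bolts: l_c = 35 − 14 = 21 mm → 1.2 × 21 × 14 × 450 / 1000 = 158.8 → r_n = 158.8 kN.
R_n = 1 × 98.28 + 2 × 158.8 = 415.8 kN.
Design strength φR_n = 0.75 × 415.8 = 312 kN.

312 kN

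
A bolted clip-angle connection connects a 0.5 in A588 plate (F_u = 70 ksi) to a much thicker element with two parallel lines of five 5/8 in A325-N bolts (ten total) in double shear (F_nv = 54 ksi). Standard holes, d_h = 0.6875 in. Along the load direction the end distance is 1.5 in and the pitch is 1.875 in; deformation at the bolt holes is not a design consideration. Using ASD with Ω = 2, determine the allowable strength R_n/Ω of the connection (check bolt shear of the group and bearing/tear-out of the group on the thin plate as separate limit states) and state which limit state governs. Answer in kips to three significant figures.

Bolt shear: A_b = π·0.625²/4 = 0.3068 in²; R_n = 54 × 0.3068 × 10 × 2 = 331.3 kips → 331.3 / 2 = 166 kips.
Bearing (1.5 l_c t F_u ≤ 3.0 d t F_u): upper limit = 3.0·0.625·0.5·70 = 65.62 kips.
  Edge l_c = 1.5 − 0.6875/2 = 1.156 → r_n = 60.7 kips; interior l_c = 1.875 − 0.6875 = 1.188 → r_n = 62.34 kips.
  R_n,bearing = 2·60.7 + 8·62.34 = 620.2 kips → 620.2 / 2 = 310 kips.
Bolt shear governs: 166 kips.

166 kips (bolt shear governs)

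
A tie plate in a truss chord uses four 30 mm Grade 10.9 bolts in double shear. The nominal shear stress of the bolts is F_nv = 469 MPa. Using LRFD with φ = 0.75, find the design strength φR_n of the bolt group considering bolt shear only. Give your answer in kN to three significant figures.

1990 kN

A_b = π × 30² / 4 = 706.9 mm².
R_n = F_nv · A_b · n · n_s = 469 × 706.9 × 4 × 2 / 1000 = 2652 kN.
Design strength φR_n = 0.75 × 2652 = 1990 kN.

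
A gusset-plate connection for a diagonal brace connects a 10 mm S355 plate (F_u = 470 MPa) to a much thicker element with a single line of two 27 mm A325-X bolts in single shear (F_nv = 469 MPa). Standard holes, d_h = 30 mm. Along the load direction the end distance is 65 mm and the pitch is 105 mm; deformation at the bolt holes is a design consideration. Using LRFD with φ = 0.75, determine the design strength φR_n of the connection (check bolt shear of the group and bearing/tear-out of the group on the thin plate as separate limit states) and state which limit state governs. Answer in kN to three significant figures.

403 kN (bolt shear governs)

Bolt shear: A_b = π·27²/4 = 572.6 mm²; R_n = 469 × 572.6 × 2 × 1 / 1000 = 537.1 kN → 0.75 × 537.1 = 403 kN.
Bearing (1.2 l_c t F_u ≤ 2.4 d t F_u): upper limit = 2.4·27·10·470 / 1000 = 304.6 kN.
  Edge l_c = 65 − 30/2 = 50 → r_n = 282 kN; interior l_c = 105 − 30 = 75 → r_n = 304.6 kN.
  R_n,bearing = 1·282 + 1·304.6 = 586.6 kN → 0.75 × 586.6 = 440 kN.
Bolt shear governs: 403 kN.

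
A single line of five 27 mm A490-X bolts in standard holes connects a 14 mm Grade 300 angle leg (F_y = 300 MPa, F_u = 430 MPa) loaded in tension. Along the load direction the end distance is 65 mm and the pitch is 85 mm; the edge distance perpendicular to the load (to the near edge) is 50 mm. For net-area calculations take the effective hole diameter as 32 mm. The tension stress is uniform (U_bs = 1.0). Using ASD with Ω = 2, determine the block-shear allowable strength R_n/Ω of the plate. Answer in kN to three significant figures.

574 kN

Shear plane L_v = 65 + 4·85 = 405 mm; A_gv = 405 × 14 = 5670 mm².
A_nv = (405 − 4.5·32) × 14 = 3654 mm².
A_nt = (50 − 0.5·32) × 14 = 476 mm².
0.6 F_u A_nv = 942.7 kN; 0.6 F_y A_gv = 1021 kN → shear rupture governs the shear term.
R_n = 942.7 + 1.0 × 430 × 476 / 1000 = 1147 kN.
Allowable strength R_n/Ω = 1147 / 2 = 574 kN.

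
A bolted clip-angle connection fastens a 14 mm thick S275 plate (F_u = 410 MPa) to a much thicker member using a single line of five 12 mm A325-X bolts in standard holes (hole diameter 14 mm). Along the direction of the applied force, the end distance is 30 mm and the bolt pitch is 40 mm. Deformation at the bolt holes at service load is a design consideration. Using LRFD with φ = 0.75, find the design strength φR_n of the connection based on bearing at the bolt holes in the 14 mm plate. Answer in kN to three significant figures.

615 kN

Per bolt r_n = 1.2 l_c t F_u ≤ 2.4 d t F_u; upper limit = 2.4 × 12 × 14 × 410 / 1000 = 165.3 kN.
Edge bolt: l_c = 30 − 14/2 = 23 mm → 1.2 × 23 × 14 × 410 / 1000 = 158.4 → r_n = 158.4 kN.
Interior bolts: l_c = 40 − 14 = 26 mm → 1.2 × 26 × 14 × 410 / 1000 = 179.1 → r_n = 165.3 kN.
R_n = 1 × 158.4 + 4 × 165.3 = 819.7 kN.
Design strength φR_n = 0.75 × 819.7 = 615 kN.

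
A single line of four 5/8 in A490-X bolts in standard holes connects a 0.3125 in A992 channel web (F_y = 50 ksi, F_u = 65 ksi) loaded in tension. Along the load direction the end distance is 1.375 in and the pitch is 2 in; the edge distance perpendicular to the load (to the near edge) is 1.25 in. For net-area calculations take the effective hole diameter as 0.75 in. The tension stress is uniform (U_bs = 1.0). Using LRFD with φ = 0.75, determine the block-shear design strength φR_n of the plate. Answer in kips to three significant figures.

Shear plane L_v = 1.375 + 3·2 = 7.375 in; A_gv = 7.375 × 0.3125 = 2.305 in².
A_nv = (7.375 − 3.5·0.75) × 0.3125 = 1.484 in².
A_nt = (1.25 − 0.5·0.75) × 0.3125 = 0.2734 in².
0.6 F_u A_nv = 57.89 kips; 0.6 F_y A_gv = 69.14 kips → shear rupture governs the shear term.
R_n = 57.89 + 1.0 × 65 × 0.2734 = 75.66 kips.
Design strength φR_n = 0.75 × 75.66 = 56.7 kips.

56.7 kips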